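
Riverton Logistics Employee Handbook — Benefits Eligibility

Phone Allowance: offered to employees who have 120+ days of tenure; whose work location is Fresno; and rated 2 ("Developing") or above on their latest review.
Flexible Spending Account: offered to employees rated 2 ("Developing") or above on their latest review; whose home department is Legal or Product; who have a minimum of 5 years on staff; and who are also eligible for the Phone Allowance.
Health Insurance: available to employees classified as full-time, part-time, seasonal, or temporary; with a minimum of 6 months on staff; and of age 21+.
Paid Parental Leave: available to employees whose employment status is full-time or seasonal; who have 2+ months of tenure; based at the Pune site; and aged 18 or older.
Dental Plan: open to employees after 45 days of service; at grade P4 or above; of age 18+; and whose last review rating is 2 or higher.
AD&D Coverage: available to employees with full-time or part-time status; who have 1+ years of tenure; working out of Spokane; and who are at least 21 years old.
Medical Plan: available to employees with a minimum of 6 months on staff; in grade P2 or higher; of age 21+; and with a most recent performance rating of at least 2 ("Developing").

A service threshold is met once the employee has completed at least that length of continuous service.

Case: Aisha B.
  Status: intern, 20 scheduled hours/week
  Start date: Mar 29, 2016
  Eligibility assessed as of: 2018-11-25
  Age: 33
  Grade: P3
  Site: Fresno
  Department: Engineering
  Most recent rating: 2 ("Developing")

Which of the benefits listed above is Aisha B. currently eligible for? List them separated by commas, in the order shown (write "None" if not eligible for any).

Phone Allowance, Medical Plan

Service from Mar 29, 2016 to 2018-11-25: 971 days.
Phone Allowance — service 971 days ≥ 120 days ✓; site Fresno ✓; rating 2 ≥ 2 ✓ → eligible.
Flexible Spending Account — rating 2 ≥ 2 ✓; dept Engineering ✗ → not eligible.
Health Insurance — status intern ✗ (requires full-time, part-time, seasonal, or temporary) → not eligible.
Paid Parental Leave — status intern ✗ (requires full-time or seasonal) → not eligible.
Dental Plan — service 971 days ≥ 45 days ✓; grade P3 < P4 ✗ → not eligible.
AD&D Coverage — status intern ✗ (requires full-time or part-time) → not eligible.
Medical Plan — service 971 days ≥ 6 months (≈180 days) ✓; grade P3 ≥ P2 ✓; age 33 ≥ 21 ✓; rating 2 ≥ 2 ✓ → eligible.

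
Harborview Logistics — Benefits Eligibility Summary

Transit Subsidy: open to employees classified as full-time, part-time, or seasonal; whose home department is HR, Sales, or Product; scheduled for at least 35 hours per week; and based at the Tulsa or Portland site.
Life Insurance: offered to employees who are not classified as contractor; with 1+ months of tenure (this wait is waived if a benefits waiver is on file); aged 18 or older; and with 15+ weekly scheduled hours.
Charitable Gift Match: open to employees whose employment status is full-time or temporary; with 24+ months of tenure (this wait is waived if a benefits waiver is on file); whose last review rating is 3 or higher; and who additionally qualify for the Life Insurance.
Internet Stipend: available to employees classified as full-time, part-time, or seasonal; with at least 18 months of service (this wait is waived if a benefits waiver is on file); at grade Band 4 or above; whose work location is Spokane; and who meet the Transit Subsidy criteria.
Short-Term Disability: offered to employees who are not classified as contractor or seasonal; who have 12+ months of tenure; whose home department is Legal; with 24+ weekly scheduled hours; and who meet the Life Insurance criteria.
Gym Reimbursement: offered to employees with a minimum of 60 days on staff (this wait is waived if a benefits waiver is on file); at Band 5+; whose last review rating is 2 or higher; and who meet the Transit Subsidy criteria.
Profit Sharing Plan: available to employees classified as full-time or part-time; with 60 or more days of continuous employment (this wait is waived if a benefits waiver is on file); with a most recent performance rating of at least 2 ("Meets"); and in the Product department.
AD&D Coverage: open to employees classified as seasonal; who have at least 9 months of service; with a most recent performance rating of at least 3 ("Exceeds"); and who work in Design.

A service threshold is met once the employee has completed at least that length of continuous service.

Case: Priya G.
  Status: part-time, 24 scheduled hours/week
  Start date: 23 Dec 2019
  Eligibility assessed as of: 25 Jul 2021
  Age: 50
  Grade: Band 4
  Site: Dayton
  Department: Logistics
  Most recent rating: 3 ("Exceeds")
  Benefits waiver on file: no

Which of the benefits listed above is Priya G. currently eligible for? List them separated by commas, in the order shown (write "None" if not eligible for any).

Service from 23 Dec 2019 to 25 Jul 2021: 580 days.
Transit Subsidy — status part-time ✓; dept Logistics ✗ → not eligible.
Life Insurance — status part-time ✓ (not excluded); no waiver, service 580 days ≥ 1 month (≈30 days) ✓; age 50 ≥ 18 ✓; 24 hrs/wk ≥ 15 ✓ → eligible.
Charitable Gift Match — status part-time ✗ (requires full-time or temporary) → not eligible.
Internet Stipend — status part-time ✓; no waiver, service 580 days ≥ 18 months (≈540 days) ✓; grade Band 4 ≥ Band 4 ✓; site Dayton ✗ (not Spokane) → not eligible.
Short-Term Disability — status part-time ✓ (not excluded); service 580 days ≥ 12 months (≈360 days) ✓; dept Logistics ✗ → not eligible.
Gym Reimbursement — no waiver, service 580 days ≥ 60 days ✓; grade Band 4 < Band 5 ✗ → not eligible.
Profit Sharing Plan — status part-time ✓; no waiver, service 580 days ≥ 60 days ✓; rating 3 ≥ 2 ✓; dept Logistics ✗ → not eligible.
AD&D Coverage — status part-time ✗ (requires seasonal) → not eligible.

Life Insurance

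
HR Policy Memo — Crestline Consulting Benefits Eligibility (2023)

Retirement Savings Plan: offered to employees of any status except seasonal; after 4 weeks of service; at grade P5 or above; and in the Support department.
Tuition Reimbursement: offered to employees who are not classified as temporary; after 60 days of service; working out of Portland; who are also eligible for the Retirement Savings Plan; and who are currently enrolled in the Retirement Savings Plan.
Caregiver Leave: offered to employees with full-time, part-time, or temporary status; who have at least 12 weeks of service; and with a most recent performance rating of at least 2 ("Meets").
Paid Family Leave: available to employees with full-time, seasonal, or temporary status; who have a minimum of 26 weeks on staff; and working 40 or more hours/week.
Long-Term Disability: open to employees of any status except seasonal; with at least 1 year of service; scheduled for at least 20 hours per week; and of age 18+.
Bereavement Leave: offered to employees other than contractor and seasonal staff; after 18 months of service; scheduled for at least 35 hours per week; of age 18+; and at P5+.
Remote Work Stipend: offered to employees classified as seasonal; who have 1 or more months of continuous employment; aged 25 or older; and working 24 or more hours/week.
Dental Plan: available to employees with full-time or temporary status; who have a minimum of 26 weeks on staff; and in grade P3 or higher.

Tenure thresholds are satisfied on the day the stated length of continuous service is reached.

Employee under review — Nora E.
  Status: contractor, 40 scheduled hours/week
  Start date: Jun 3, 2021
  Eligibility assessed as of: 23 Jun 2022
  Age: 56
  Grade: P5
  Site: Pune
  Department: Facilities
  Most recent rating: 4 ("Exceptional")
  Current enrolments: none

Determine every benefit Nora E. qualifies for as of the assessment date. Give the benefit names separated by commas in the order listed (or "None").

Long-Term Disability

Service from Jun 3, 2021 to 23 Jun 2022: 385 days.
Retirement Savings Plan — status contractor ✓ (not excluded); service 385 days ≥ 4 weeks (≈28 days) ✓; grade P5 ≥ P5 ✓; dept Facilities ✗ → not eligible.
Tuition Reimbursement — status contractor ✓ (not excluded); service 385 days ≥ 60 days ✓; site Pune ✗ (not Portland) → not eligible.
Caregiver Leave — status contractor ✗ (requires full-time, part-time, or temporary) → not eligible.
Paid Family Leave — status contractor ✗ (requires full-time, seasonal, or temporary) → not eligible.
Long-Term Disability — status contractor ✓ (not excluded); service 385 days ≥ 1 year (≈365 days) ✓; 40 hrs/wk ≥ 20 ✓; age 56 ≥ 18 ✓ → eligible.
Bereavement Leave — status contractor ✗ (excluded) → not eligible.
Remote Work Stipend — status contractor ✗ (requires seasonal) → not eligible.
Dental Plan — status contractor ✗ (requires full-time or temporary) → not eligible.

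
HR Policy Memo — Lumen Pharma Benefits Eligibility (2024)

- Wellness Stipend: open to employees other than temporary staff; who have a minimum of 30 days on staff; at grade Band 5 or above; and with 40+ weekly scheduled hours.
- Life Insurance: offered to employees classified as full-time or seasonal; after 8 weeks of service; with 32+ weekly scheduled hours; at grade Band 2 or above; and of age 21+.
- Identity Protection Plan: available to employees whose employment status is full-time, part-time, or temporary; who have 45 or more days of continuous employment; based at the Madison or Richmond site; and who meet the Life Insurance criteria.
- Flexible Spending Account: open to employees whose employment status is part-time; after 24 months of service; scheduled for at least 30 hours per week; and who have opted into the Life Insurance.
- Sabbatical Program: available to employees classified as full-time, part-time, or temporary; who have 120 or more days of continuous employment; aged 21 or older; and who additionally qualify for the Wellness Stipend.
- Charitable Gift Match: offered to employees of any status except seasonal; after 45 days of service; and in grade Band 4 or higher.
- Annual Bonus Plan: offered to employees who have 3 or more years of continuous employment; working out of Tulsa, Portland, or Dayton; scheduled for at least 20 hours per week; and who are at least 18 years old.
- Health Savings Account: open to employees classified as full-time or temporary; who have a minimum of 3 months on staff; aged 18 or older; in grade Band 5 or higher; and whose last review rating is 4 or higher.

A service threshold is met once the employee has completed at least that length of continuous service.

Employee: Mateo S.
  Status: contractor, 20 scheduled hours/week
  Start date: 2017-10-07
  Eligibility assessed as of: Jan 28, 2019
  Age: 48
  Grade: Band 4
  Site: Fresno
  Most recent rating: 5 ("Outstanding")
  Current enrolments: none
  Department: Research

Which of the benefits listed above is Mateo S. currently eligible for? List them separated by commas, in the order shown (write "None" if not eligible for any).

Charitable Gift Match

Service from 2017-10-07 to Jan 28, 2019: 478 days.
Wellness Stipend — status contractor ✓ (not excluded); service 478 days ≥ 30 days ✓; grade Band 4 < Band 5 ✗ → not eligible.
Life Insurance — status contractor ✗ (requires full-time or seasonal) → not eligible.
Identity Protection Plan — status contractor ✗ (requires full-time, part-time, or temporary) → not eligible.
Flexible Spending Account — status contractor ✗ (requires part-time) → not eligible.
Sabbatical Program — status contractor ✗ (requires full-time, part-time, or temporary) → not eligible.
Charitable Gift Match — status contractor ✓ (not excluded); service 478 days ≥ 45 days ✓; grade Band 4 ≥ Band 4 ✓ → eligible.
Annual Bonus Plan — service 478 days < 3 years (≈1095 days) ✗ → not eligible.
Health Savings Account — status contractor ✗ (requires full-time or temporary) → not eligible.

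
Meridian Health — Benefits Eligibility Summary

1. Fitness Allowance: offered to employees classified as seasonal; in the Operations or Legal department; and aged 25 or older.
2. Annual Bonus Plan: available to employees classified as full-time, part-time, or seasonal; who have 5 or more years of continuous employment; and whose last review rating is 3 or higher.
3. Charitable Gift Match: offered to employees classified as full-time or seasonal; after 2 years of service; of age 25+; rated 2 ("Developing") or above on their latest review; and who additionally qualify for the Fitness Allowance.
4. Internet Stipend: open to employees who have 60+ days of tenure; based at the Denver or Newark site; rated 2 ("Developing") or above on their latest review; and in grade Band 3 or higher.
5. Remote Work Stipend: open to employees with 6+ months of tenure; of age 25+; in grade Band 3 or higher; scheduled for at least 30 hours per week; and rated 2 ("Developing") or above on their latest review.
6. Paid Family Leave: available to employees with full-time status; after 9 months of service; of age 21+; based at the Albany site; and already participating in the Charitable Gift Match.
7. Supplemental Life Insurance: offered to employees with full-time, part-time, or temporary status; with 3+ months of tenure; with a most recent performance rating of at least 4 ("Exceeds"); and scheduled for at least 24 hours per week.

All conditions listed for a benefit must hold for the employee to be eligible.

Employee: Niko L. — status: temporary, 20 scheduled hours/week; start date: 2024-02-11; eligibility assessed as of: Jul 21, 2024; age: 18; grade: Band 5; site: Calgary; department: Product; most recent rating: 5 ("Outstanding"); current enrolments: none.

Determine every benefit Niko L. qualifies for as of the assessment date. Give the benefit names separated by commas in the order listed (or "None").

None

Service from 2024-02-11 to Jul 21, 2024: 161 days.
Fitness Allowance — status temporary ✗ (requires seasonal) → not eligible.
Annual Bonus Plan — status temporary ✗ (requires full-time, part-time, or seasonal) → not eligible.
Charitable Gift Match — status temporary ✗ (requires full-time or seasonal) → not eligible.
Internet Stipend — service 161 days ≥ 60 days ✓; site Calgary ✗ (not Denver or Newark) → not eligible.
Remote Work Stipend — service 161 days < 6 months (≈180 days) ✗ → not eligible.
Paid Family Leave — status temporary ✗ (requires full-time) → not eligible.
Supplemental Life Insurance — status temporary ✓; service 161 days ≥ 3 months (≈90 days) ✓; rating 5 ≥ 4 ✓; 20 hrs/wk < 24 ✗ → not eligible.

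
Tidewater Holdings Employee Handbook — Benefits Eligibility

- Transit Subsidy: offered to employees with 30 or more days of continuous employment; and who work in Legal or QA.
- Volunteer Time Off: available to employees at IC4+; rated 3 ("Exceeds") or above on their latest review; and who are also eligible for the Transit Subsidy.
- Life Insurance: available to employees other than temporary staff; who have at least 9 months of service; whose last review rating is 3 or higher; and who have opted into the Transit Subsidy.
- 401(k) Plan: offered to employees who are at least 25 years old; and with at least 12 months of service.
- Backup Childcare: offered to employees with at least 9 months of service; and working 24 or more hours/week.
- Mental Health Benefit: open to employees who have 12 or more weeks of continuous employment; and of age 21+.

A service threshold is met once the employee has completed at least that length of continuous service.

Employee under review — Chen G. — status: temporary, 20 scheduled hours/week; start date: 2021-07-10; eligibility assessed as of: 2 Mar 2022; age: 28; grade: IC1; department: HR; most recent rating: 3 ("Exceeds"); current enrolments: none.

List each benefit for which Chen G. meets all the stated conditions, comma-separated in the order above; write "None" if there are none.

Mental Health Benefit

Service from 2021-07-10 to 2 Mar 2022: 235 days.
Transit Subsidy — service 235 days ≥ 30 days ✓; dept HR ✗ → not eligible.
Volunteer Time Off — grade IC1 < IC4 ✗ → not eligible.
Life Insurance — status temporary ✗ (excluded) → not eligible.
401(k) Plan — age 28 ≥ 25 ✓; service 235 days < 12 months (≈360 days) ✗ → not eligible.
Backup Childcare — service 235 days < 9 months (≈270 days) ✗ → not eligible.
Mental Health Benefit — service 235 days ≥ 12 weeks (≈84 days) ✓; age 28 ≥ 21 ✓ → eligible.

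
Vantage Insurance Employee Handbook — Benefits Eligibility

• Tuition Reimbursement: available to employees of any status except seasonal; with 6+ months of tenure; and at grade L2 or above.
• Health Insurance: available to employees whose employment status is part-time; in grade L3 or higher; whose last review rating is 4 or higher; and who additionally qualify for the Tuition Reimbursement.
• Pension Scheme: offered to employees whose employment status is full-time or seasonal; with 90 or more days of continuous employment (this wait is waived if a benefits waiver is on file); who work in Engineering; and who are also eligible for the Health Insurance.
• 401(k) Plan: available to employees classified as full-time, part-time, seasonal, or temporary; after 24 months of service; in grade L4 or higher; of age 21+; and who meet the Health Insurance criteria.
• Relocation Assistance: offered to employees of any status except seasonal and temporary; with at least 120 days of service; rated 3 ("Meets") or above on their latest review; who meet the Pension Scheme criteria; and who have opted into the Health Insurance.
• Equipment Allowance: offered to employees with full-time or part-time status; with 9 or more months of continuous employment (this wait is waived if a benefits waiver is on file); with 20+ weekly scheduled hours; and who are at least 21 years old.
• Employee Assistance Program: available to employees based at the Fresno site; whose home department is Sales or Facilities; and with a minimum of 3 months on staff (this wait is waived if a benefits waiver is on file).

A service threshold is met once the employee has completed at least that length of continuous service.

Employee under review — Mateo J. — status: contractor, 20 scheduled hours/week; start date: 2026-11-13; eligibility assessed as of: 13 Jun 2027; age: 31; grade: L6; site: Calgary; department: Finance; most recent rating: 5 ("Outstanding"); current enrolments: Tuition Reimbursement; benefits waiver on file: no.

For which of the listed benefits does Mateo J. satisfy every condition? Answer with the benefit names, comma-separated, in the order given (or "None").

Service from 2026-11-13 to 13 Jun 2027: 212 days.
Tuition Reimbursement — status contractor ✓ (not excluded); service 212 days ≥ 6 months (≈180 days) ✓; grade L6 ≥ L2 ✓ → eligible.
Health Insurance — status contractor ✗ (requires part-time) → not eligible.
Pension Scheme — status contractor ✗ (requires full-time or seasonal) → not eligible.
401(k) Plan — status contractor ✗ (requires full-time, part-time, seasonal, or temporary) → not eligible.
Relocation Assistance — status contractor ✓ (not excluded); service 212 days ≥ 120 days ✓; rating 5 ≥ 3 ✓; not eligible for Pension Scheme ✗ → not eligible.
Equipment Allowance — status contractor ✗ (requires full-time or part-time) → not eligible.
Employee Assistance Program — site Calgary ✗ (not Fresno) → not eligible.

Tuition Reimbursement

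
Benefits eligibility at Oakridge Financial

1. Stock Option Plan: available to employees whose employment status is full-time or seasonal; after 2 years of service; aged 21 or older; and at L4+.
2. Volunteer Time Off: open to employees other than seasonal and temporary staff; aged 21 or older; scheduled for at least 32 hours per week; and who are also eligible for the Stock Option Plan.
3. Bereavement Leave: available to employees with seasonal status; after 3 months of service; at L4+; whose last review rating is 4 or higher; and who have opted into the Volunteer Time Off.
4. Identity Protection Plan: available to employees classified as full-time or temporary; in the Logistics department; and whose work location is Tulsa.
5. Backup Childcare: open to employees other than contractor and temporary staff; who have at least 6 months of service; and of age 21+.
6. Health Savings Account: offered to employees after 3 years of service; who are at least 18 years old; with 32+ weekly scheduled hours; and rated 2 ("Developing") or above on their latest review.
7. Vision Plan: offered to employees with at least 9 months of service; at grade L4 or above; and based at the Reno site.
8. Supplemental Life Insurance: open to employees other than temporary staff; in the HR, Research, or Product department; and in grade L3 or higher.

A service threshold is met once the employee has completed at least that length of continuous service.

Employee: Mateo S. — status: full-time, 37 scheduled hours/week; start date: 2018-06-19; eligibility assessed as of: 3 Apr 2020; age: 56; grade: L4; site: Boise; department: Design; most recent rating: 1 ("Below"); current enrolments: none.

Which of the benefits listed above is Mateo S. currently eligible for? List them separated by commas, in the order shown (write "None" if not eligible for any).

Backup Childcare

Service from 2018-06-19 to 3 Apr 2020: 654 days.
Stock Option Plan — status full-time ✓; service 654 days < 2 years (≈730 days) ✗ → not eligible.
Volunteer Time Off — status full-time ✓ (not excluded); age 56 ≥ 21 ✓; 37 hrs/wk ≥ 32 ✓; not eligible for Stock Option Plan ✗ → not eligible.
Bereavement Leave — status full-time ✗ (requires seasonal) → not eligible.
Identity Protection Plan — status full-time ✓; dept Design ✗ → not eligible.
Backup Childcare — status full-time ✓ (not excluded); service 654 days ≥ 6 months (≈180 days) ✓; age 56 ≥ 21 ✓ → eligible.
Health Savings Account — service 654 days < 3 years (≈1095 days) ✗ → not eligible.
Vision Plan — service 654 days ≥ 9 months (≈270 days) ✓; grade L4 ≥ L4 ✓; site Boise ✗ (not Reno) → not eligible.
Supplemental Life Insurance — status full-time ✓ (not excluded); dept Design ✗ → not eligible.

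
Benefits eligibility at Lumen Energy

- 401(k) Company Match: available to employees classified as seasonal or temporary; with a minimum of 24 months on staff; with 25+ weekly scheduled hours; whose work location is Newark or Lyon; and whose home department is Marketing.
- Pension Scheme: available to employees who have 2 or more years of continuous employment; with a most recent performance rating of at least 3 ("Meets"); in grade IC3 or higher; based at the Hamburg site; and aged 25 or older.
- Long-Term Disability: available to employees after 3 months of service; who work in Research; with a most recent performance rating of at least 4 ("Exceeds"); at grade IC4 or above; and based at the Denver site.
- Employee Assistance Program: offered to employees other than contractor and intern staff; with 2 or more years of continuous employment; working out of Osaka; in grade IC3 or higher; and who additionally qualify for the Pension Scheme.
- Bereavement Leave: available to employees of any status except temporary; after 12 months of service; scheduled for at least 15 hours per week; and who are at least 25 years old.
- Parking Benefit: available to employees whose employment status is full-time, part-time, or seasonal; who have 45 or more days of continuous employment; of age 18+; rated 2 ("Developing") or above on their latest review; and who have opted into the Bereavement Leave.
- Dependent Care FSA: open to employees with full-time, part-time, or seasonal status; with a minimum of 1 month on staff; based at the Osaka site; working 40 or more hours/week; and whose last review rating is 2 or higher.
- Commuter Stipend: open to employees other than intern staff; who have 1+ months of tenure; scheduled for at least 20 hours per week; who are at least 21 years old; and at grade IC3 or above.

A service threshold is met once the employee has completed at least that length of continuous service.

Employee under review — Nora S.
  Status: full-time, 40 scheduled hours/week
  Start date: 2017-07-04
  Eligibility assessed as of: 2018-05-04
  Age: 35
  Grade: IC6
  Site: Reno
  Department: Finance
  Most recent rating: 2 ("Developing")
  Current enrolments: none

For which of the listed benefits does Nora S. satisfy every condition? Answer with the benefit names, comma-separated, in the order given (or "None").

Service from 2017-07-04 to 2018-05-04: 304 days.
401(k) Company Match — status full-time ✗ (requires seasonal or temporary) → not eligible.
Pension Scheme — service 304 days < 2 years (≈730 days) ✗ → not eligible.
Long-Term Disability — service 304 days ≥ 3 months (≈90 days) ✓; dept Finance ✗ → not eligible.
Employee Assistance Program — status full-time ✓ (not excluded); service 304 days < 2 years (≈730 days) ✗ → not eligible.
Bereavement Leave — status full-time ✓ (not excluded); service 304 days < 12 months (≈360 days) ✗ → not eligible.
Parking Benefit — status full-time ✓; service 304 days ≥ 45 days ✓; age 35 ≥ 18 ✓; rating 2 ≥ 2 ✓; not enrolled in Bereavement Leave ✗ → not eligible.
Dependent Care FSA — status full-time ✓; service 304 days ≥ 1 month (≈30 days) ✓; site Reno ✗ (not Osaka) → not eligible.
Commuter Stipend — status full-time ✓ (not excluded); service 304 days ≥ 1 month (≈30 days) ✓; 40 hrs/wk ≥ 20 ✓; age 35 ≥ 21 ✓; grade IC6 ≥ IC3 ✓ → eligible.

Commuter Stipend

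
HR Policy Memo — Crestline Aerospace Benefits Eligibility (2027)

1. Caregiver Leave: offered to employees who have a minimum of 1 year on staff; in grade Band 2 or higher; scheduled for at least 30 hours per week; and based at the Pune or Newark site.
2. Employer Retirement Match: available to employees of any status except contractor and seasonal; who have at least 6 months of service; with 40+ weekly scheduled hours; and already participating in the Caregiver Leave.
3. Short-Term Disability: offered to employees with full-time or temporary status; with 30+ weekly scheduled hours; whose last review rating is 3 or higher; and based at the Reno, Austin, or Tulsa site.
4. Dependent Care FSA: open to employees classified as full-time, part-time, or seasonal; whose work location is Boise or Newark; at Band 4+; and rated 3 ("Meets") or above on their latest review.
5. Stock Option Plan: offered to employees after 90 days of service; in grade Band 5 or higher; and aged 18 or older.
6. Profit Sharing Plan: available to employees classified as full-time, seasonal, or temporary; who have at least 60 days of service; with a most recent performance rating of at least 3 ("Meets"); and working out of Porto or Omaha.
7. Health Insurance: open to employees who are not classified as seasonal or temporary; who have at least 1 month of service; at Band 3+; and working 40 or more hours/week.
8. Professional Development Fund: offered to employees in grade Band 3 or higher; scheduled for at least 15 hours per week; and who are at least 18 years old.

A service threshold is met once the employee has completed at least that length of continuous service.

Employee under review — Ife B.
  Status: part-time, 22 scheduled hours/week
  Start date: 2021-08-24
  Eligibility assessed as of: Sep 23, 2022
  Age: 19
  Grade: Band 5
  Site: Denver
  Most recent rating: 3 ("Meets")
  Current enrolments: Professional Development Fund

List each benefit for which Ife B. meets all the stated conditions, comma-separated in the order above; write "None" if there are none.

Service from 2021-08-24 to Sep 23, 2022: 395 days.
Caregiver Leave — service 395 days ≥ 1 year (≈365 days) ✓; grade Band 5 ≥ Band 2 ✓; 22 hrs/wk < 30 ✗ → not eligible.
Employer Retirement Match — status part-time ✓ (not excluded); service 395 days ≥ 6 months (≈180 days) ✓; 22 hrs/wk < 40 ✗ → not eligible.
Short-Term Disability — status part-time ✗ (requires full-time or temporary) → not eligible.
Dependent Care FSA — status part-time ✓; site Denver ✗ (not Boise or Newark) → not eligible.
Stock Option Plan — service 395 days ≥ 90 days ✓; grade Band 5 ≥ Band 5 ✓; age 19 ≥ 18 ✓ → eligible.
Profit Sharing Plan — status part-time ✗ (requires full-time, seasonal, or temporary) → not eligible.
Health Insurance — status part-time ✓ (not excluded); service 395 days ≥ 1 month (≈30 days) ✓; grade Band 5 ≥ Band 3 ✓; 22 hrs/wk < 40 ✗ → not eligible.
Professional Development Fund — grade Band 5 ≥ Band 3 ✓; 22 hrs/wk ≥ 15 ✓; age 19 ≥ 18 ✓ → eligible.

Stock Option Plan, Professional Development Fund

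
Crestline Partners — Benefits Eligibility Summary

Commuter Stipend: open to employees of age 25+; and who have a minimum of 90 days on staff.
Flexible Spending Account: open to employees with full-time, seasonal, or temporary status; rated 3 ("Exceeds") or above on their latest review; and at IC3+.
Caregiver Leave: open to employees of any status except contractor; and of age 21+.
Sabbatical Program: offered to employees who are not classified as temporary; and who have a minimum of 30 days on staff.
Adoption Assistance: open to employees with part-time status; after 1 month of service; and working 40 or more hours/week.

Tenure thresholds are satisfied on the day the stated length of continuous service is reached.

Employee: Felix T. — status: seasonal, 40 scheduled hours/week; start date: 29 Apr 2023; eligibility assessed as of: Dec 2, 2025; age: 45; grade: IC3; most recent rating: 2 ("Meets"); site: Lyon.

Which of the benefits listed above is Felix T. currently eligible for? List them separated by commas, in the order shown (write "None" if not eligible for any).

Commuter Stipend, Caregiver Leave, Sabbatical Program

Service from 29 Apr 2023 to Dec 2, 2025: 948 days.
Commuter Stipend — age 45 ≥ 25 ✓; service 948 days ≥ 90 days ✓ → eligible.
Flexible Spending Account — status seasonal ✓; rating 2 < 3 ✗ → not eligible.
Caregiver Leave — status seasonal ✓ (not excluded); age 45 ≥ 21 ✓ → eligible.
Sabbatical Program — status seasonal ✓ (not excluded); service 948 days ≥ 30 days ✓ → eligible.
Adoption Assistance — status seasonal ✗ (requires part-time) → not eligible.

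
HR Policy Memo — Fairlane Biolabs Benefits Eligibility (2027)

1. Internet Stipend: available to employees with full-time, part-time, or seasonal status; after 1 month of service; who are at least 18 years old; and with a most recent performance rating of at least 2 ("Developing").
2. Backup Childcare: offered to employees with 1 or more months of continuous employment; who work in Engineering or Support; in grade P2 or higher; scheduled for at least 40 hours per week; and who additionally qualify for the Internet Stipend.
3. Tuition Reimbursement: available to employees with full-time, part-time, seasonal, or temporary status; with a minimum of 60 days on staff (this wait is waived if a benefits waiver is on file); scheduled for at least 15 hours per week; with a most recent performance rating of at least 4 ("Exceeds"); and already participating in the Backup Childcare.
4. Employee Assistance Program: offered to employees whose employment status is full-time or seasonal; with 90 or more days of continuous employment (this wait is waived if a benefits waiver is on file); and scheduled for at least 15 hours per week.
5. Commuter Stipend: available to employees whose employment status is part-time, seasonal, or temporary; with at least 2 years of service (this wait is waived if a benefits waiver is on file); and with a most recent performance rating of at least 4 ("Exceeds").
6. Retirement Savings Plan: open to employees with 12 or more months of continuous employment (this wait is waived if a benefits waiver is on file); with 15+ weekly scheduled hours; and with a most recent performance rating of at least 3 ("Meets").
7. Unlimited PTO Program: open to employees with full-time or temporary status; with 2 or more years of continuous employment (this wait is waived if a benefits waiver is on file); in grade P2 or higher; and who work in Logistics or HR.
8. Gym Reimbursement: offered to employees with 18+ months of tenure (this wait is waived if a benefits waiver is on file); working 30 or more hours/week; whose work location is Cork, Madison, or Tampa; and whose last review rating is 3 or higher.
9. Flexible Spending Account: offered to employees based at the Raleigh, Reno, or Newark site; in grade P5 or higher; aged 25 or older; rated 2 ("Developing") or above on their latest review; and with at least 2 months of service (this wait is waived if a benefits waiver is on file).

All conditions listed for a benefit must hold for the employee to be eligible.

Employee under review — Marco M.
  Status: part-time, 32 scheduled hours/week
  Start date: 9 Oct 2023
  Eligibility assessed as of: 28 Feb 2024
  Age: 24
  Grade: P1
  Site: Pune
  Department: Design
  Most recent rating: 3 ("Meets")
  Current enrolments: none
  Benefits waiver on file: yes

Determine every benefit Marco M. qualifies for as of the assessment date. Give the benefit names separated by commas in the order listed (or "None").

Service from 9 Oct 2023 to 28 Feb 2024: 142 days.
Internet Stipend — status part-time ✓; service 142 days ≥ 1 month (≈30 days) ✓; age 24 ≥ 18 ✓; rating 3 ≥ 2 ✓ → eligible.
Backup Childcare — service 142 days ≥ 1 month (≈30 days) ✓; dept Design ✗ → not eligible.
Tuition Reimbursement — status part-time ✓; benefits waiver on file ✓; 32 hrs/wk ≥ 15 ✓; rating 3 < 4 ✗ → not eligible.
Employee Assistance Program — status part-time ✗ (requires full-time or seasonal) → not eligible.
Commuter Stipend — status part-time ✓; benefits waiver on file ✓; rating 3 < 4 ✗ → not eligible.
Retirement Savings Plan — benefits waiver on file ✓; 32 hrs/wk ≥ 15 ✓; rating 3 ≥ 3 ✓ → eligible.
Unlimited PTO Program — status part-time ✗ (requires full-time or temporary) → not eligible.
Gym Reimbursement — benefits waiver on file ✓; 32 hrs/wk ≥ 30 ✓; site Pune ✗ (not Cork, Madison, or Tampa) → not eligible.
Flexible Spending Account — site Pune ✗ (not Raleigh, Reno, or Newark) → not eligible.

Internet Stipend, Retirement Savings Plan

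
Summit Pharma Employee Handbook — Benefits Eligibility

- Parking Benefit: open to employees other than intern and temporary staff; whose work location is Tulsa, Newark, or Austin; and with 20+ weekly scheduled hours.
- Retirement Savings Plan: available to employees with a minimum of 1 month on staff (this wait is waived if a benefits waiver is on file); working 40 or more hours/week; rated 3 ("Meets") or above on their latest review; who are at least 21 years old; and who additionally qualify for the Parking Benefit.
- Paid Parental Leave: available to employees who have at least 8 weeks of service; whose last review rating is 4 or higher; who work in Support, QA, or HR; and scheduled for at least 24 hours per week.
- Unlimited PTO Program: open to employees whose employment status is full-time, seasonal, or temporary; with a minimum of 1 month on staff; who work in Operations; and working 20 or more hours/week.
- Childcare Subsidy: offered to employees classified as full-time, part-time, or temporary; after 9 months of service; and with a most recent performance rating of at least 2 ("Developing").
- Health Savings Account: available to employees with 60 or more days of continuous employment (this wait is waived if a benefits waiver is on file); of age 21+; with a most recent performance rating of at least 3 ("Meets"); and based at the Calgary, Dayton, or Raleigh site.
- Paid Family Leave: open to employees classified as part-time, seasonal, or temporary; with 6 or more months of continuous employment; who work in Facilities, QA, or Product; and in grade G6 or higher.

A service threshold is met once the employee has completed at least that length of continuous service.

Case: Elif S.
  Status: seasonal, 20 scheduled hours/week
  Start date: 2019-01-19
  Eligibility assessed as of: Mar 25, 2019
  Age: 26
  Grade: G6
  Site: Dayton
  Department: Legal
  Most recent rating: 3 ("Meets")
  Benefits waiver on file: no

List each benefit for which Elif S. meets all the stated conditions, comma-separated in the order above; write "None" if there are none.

Service from 2019-01-19 to Mar 25, 2019: 65 days.
Parking Benefit — status seasonal ✓ (not excluded); site Dayton ✗ (not Tulsa, Newark, or Austin) → not eligible.
Retirement Savings Plan — no waiver, service 65 days ≥ 1 month (≈30 days) ✓; 20 hrs/wk < 40 ✗ → not eligible.
Paid Parental Leave — service 65 days ≥ 8 weeks (≈56 days) ✓; rating 3 < 4 ✗ → not eligible.
Unlimited PTO Program — status seasonal ✓; service 65 days ≥ 1 month (≈30 days) ✓; dept Legal ✗ → not eligible.
Childcare Subsidy — status seasonal ✗ (requires full-time, part-time, or temporary) → not eligible.
Health Savings Account — no waiver, service 65 days ≥ 60 days ✓; age 26 ≥ 21 ✓; rating 3 ≥ 3 ✓; site Dayton ✓ → eligible.
Paid Family Leave — status seasonal ✓; service 65 days < 6 months (≈180 days) ✗ → not eligible.

Health Savings Account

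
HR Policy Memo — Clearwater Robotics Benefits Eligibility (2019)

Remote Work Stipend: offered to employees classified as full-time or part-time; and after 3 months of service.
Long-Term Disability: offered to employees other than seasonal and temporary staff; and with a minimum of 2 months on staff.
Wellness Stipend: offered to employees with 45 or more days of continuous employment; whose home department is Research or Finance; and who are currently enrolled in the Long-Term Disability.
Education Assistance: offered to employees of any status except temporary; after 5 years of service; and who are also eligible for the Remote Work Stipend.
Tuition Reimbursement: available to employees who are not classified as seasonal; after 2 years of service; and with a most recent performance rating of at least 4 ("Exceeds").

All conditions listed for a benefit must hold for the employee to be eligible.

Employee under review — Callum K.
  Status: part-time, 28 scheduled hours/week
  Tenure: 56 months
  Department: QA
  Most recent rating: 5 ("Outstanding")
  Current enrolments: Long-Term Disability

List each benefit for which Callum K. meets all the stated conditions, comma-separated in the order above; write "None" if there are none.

Remote Work Stipend, Long-Term Disability, Tuition Reimbursement

Remote Work Stipend — status part-time ✓; service 56 months ≥ 3 months ✓ → eligible.
Long-Term Disability — status part-time ✓ (not excluded); service 56 months ≥ 2 months ✓ → eligible.
Wellness Stipend — service 56 months ≥ 45 days ✓; dept QA ✗ → not eligible.
Education Assistance — status part-time ✓ (not excluded); service 56 months < 5 years (≈1825 days) ✗ → not eligible.
Tuition Reimbursement — status part-time ✓ (not excluded); service 56 months ≥ 2 years (≈730 days) ✓; rating 5 ≥ 4 ✓ → eligible.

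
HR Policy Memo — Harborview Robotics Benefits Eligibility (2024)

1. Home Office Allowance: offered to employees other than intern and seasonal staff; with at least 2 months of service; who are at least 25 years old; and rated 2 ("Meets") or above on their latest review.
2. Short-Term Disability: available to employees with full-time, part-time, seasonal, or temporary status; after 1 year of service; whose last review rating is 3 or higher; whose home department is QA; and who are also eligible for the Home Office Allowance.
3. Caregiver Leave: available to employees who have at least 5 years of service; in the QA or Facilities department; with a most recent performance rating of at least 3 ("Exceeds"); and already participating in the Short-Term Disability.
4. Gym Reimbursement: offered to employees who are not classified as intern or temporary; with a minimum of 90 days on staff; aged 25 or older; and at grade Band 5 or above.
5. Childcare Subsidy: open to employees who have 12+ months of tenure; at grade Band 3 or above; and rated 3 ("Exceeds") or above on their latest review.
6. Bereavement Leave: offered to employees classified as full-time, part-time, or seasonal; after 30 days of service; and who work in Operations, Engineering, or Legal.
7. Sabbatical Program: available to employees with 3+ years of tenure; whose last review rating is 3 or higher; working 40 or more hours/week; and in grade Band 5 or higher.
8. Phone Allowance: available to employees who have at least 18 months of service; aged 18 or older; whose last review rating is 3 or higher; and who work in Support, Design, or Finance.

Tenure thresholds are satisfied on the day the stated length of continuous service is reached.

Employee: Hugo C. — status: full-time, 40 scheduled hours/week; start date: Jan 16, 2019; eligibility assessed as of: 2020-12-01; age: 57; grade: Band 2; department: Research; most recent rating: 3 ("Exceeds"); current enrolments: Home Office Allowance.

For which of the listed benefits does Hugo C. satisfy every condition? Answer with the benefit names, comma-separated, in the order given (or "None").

Home Office Allowance

Service from Jan 16, 2019 to 2020-12-01: 685 days.
Home Office Allowance — status full-time ✓ (not excluded); service 685 days ≥ 2 months (≈60 days) ✓; age 57 ≥ 25 ✓; rating 3 ≥ 2 ✓ → eligible.
Short-Term Disability — status full-time ✓; service 685 days ≥ 1 year (≈365 days) ✓; rating 3 ≥ 3 ✓; dept Research ✗ → not eligible.
Caregiver Leave — service 685 days < 5 years (≈1825 days) ✗ → not eligible.
Gym Reimbursement — status full-time ✓ (not excluded); service 685 days ≥ 90 days ✓; age 57 ≥ 25 ✓; grade Band 2 < Band 5 ✗ → not eligible.
Childcare Subsidy — service 685 days ≥ 12 months (≈360 days) ✓; grade Band 2 < Band 3 ✗ → not eligible.
Bereavement Leave — status full-time ✓; service 685 days ≥ 30 days ✓; dept Research ✗ → not eligible.
Sabbatical Program — service 685 days < 3 years (≈1095 days) ✗ → not eligible.
Phone Allowance — service 685 days ≥ 18 months (≈540 days) ✓; age 57 ≥ 18 ✓; rating 3 ≥ 3 ✓; dept Research ✗ → not eligible.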